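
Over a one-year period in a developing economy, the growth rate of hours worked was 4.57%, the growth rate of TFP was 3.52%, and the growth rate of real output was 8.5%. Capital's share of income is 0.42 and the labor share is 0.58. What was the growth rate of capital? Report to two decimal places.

Labor's share = 1 − 0.42 = 0.58.
gY = gA + 0.58×4.57 + 0.42×g.
0.42×g = 8.5 − 3.52 − 2.6506 = 2.3294.
g = 2.3294 / 0.42 = 5.5462%.

Capital grew 5.55%.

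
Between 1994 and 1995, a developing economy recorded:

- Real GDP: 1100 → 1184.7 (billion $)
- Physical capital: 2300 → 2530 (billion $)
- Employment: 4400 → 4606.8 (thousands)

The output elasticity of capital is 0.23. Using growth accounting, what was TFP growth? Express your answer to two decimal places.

Real GDP growth = (1184.7 − 1100) / 1100 = 7.7%.
Physical capital growth = (2530 − 2300) / 2300 = 10%.
Employment growth = (4606.8 − 4400) / 4400 = 4.7%.
Labor's share = 1 − 0.23 = 0.77.
Physical capital: 0.23 × 10 = 2.3 pp.
Employment: 0.77 × 4.7 = 3.619 pp.
TFP growth = 7.7 − 5.919 = 1.781%.

1.78%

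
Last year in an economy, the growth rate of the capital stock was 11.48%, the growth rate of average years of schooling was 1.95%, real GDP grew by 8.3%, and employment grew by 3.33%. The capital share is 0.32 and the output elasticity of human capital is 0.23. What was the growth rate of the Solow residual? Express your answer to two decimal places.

Labor's share = 1 − 0.32 − 0.23 = 0.45.
The capital stock: 0.32 × 11.48 = 3.6736 pp.
Average years of schooling: 0.23 × 1.95 = 0.4485 pp.
Employment: 0.45 × 3.33 = 1.4985 pp.
TFP growth = 8.3 − 5.6206 = 2.6794%.

2.68%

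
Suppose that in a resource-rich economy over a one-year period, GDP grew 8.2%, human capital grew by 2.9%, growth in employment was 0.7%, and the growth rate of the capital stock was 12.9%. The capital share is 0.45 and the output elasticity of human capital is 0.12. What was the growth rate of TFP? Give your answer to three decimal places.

Labor's share = 1 − 0.45 − 0.12 = 0.43.
The capital stock: 0.45 × 12.9 = 5.805 pp.
Human capital: 0.12 × 2.9 = 0.348 pp.
Employment: 0.43 × 0.7 = 0.301 pp.
TFP growth = 8.2 − 6.454 = 1.746%.

1.746%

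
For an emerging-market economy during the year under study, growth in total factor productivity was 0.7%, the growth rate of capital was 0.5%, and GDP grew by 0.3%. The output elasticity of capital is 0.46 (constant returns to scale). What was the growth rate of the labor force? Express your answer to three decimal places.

-1.167%

Labor's share = 1 − 0.46 = 0.54.
gY = gA + 0.46×0.5 + 0.54×g.
0.54×g = 0.3 − 0.7 − 0.23 = -0.63.
g = -0.63 / 0.54 = -1.16667%.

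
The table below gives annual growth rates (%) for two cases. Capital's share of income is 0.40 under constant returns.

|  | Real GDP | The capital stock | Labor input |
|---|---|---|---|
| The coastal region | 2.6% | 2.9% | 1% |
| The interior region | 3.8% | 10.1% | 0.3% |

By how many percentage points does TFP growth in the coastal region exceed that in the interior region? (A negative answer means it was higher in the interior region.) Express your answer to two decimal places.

1.26 percentage points

Labor's share = 1 − 0.4 = 0.6.
The coastal region: TFP = 2.6 − 1.16 − 0.6 = 0.84%.
The interior region: TFP = 3.8 − 4.04 − 0.18 = -0.42%.
Difference = 0.84 − (-0.42) = 1.26 pp.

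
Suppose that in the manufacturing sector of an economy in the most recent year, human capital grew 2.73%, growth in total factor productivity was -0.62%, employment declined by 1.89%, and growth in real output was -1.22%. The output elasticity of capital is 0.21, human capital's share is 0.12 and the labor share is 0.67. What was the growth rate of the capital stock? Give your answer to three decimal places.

The capital stock growth was 1.613%.

Labor's share = 1 − 0.21 − 0.12 = 0.67.
gY = gA + 0.12×2.73 + 0.67×(-1.89) + 0.21×g.
0.21×g = -1.22 + 0.62 + 0.9387 = 0.3387.
g = 0.3387 / 0.21 = 1.61286%.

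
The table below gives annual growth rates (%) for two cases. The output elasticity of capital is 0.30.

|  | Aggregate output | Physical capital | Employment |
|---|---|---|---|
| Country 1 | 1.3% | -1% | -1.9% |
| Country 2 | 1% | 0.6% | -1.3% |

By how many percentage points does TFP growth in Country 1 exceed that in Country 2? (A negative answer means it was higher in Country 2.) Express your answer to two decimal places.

Labor's share = 1 − 0.3 = 0.7.
Country 1: TFP = 1.3 + 0.3 + 1.33 = 2.93%.
Country 2: TFP = 1 − 0.18 + 0.91 = 1.73%.
Difference = 2.93 − (1.73) = 1.2 pp.

1.20 percentage points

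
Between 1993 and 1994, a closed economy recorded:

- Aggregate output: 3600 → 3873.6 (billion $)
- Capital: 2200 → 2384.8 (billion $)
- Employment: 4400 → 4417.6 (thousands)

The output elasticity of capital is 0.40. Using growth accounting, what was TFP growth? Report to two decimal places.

Aggregate output growth = (3873.6 − 3600) / 3600 = 7.6%.
Capital growth = (2384.8 − 2200) / 2200 = 8.4%.
Employment growth = (4417.6 − 4400) / 4400 = 0.4%.
Labor's share = 1 − 0.4 = 0.6.
Capital: 0.4 × 8.4 = 3.36 pp.
Employment: 0.6 × 0.4 = 0.24 pp.
TFP growth = 7.6 − 3.6 = 4%.

TFP grew 4.00%.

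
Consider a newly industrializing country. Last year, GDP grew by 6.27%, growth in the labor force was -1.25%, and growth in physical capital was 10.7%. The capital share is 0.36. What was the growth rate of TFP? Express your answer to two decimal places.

Labor's share = 1 − 0.36 = 0.64.
Physical capital: 0.36 × 10.7 = 3.852 pp.
The labor force: 0.64 × (-1.25) = -0.8 pp.
TFP growth = 6.27 − 3.052 = 3.218%.

3.22%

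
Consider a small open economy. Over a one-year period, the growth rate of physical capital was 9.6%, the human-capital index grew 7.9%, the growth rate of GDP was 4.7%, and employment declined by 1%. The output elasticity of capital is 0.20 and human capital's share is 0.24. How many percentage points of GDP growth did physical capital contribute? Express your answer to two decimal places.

1.92 pp

Contribution = share × growth = 0.2 × 9.6 = 1.92 pp.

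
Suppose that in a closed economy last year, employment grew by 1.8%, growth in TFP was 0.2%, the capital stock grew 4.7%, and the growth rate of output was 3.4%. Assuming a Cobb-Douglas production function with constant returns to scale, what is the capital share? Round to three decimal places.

0.483

gY = gA + α·gK + (1−α)·gL, so gY − gA − gL = α(gK − gL).
3.4 − 0.2 − 1.8 = α × (4.7 − 1.8).
1.4 = 2.9 α, so α = 0.48276.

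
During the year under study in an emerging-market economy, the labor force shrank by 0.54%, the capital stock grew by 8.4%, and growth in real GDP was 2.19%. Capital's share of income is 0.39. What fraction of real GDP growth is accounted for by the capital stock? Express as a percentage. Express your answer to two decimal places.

149.59%

The capital stock contributed 0.39 × 8.4 = 3.276 pp.
Share of growth = 3.276 / 2.19 × 100 = 149.589%.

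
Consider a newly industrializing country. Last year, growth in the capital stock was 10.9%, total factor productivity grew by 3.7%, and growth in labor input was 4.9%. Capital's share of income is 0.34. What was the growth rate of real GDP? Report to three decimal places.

Labor's share = 1 − 0.34 = 0.66.
The capital stock: 0.34 × 10.9 = 3.706 pp.
Labor input: 0.66 × 4.9 = 3.234 pp.
Output growth = 3.7 + 6.94 = 10.64%.

10.640%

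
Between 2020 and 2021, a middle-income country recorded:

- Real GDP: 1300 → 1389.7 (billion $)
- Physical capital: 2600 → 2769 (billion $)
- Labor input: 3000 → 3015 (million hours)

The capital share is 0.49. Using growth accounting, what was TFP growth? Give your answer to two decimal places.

3.46%

Real GDP growth = (1389.7 − 1300) / 1300 = 6.9%.
Physical capital growth = (2769 − 2600) / 2600 = 6.5%.
Labor input growth = (3015 − 3000) / 3000 = 0.5%.
Labor's share = 1 − 0.49 = 0.51.
Physical capital: 0.49 × 6.5 = 3.185 pp.
Labor input: 0.51 × 0.5 = 0.255 pp.
TFP growth = 6.9 − 3.44 = 3.46%.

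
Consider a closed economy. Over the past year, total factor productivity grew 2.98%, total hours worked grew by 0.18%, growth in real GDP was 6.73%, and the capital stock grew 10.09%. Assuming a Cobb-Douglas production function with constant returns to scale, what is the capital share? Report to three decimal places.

0.360

gY = gA + α·gK + (1−α)·gL, so gY − gA − gL = α(gK − gL).
6.73 − 2.98 − 0.18 = α × (10.09 − 0.18).
3.57 = 9.91 α, so α = 0.36024.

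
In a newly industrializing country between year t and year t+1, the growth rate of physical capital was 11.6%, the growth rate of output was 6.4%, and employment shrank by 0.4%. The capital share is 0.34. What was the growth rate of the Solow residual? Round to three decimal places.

Labor's share = 1 − 0.34 = 0.66.
Physical capital: 0.34 × 11.6 = 3.944 pp.
Employment: 0.66 × (-0.4) = -0.264 pp.
TFP growth = 6.4 − 3.68 = 2.72%.

The Solow residual grew 2.720%.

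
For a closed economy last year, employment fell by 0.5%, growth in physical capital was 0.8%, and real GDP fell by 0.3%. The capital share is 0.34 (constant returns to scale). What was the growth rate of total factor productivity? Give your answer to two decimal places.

-0.24%

Labor's share = 1 − 0.34 = 0.66.
Physical capital: 0.34 × 0.8 = 0.272 pp.
Employment: 0.66 × (-0.5) = -0.33 pp.
TFP growth = -0.3 + 0.058 = -0.242%.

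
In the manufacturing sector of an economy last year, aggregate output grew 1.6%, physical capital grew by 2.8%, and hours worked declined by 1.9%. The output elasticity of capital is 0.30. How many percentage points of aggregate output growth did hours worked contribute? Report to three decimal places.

Labor's share = 1 − 0.3 = 0.7.
Contribution = share × growth = 0.7 × (-1.9) = -1.33 pp.

-1.330 percentage points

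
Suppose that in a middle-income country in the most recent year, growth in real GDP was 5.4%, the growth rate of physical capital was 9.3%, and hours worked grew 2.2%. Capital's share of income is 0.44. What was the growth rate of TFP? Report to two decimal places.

0.08%

Labor's share = 1 − 0.44 = 0.56.
Physical capital: 0.44 × 9.3 = 4.092 pp.
Hours worked: 0.56 × 2.2 = 1.232 pp.
TFP growth = 5.4 − 5.324 = 0.076%.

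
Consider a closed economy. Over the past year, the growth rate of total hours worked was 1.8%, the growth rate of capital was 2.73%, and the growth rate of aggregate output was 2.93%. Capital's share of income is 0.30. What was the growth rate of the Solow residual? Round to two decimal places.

Labor's share = 1 − 0.3 = 0.7.
Capital: 0.3 × 2.73 = 0.819 pp.
Total hours worked: 0.7 × 1.8 = 1.26 pp.
TFP growth = 2.93 − 2.079 = 0.851%.

The Solow residual growth was 0.85%.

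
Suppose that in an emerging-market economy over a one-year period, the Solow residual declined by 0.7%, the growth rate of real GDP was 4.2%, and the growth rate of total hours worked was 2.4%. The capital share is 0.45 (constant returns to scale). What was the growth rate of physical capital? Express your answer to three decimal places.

7.956%

Labor's share = 1 − 0.45 = 0.55.
gY = gA + 0.55×2.4 + 0.45×g.
0.45×g = 4.2 + 0.7 − 1.32 = 3.58.
g = 3.58 / 0.45 = 7.95556%.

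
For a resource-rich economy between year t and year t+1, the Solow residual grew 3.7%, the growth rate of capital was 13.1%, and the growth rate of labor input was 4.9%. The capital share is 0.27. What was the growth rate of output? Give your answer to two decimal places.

10.81%

Labor's share = 1 − 0.27 = 0.73.
Capital: 0.27 × 13.1 = 3.537 pp.
Labor input: 0.73 × 4.9 = 3.577 pp.
Output growth = 3.7 + 7.114 = 10.814%.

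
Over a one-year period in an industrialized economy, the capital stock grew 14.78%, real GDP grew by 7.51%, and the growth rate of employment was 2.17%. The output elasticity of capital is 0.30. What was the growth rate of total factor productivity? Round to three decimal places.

Labor's share = 1 − 0.3 = 0.7.
The capital stock: 0.3 × 14.78 = 4.434 pp.
Employment: 0.7 × 2.17 = 1.519 pp.
TFP growth = 7.51 − 5.953 = 1.557%.

Total factor productivity growth was 1.557%.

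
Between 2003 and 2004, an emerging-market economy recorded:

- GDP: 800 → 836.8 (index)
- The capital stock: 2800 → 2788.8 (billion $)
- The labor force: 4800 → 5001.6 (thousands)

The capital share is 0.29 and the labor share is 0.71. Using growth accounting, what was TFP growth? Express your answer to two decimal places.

TFP grew 1.73%.

GDP growth = (836.8 − 800) / 800 = 4.6%.
The capital stock growth = (2788.8 − 2800) / 2800 = -0.4%.
The labor force growth = (5001.6 − 4800) / 4800 = 4.2%.
Labor's share = 1 − 0.29 = 0.71.
The capital stock: 0.29 × (-0.4) = -0.116 pp.
The labor force: 0.71 × 4.2 = 2.982 pp.
TFP growth = 4.6 − 2.866 = 1.734%.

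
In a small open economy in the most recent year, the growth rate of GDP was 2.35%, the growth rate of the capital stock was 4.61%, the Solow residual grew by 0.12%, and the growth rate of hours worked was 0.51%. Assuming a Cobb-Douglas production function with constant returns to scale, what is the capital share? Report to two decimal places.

gY = gA + α·gK + (1−α)·gL, so gY − gA − gL = α(gK − gL).
2.35 − 0.12 − 0.51 = α × (4.61 − 0.51).
1.72 = 4.1 α, so α = 0.4195.

α = 0.42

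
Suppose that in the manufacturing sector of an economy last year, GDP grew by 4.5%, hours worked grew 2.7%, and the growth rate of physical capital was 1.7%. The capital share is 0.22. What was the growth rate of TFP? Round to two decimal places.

2.02%

Labor's share = 1 − 0.22 = 0.78.
Physical capital: 0.22 × 1.7 = 0.374 pp.
Hours worked: 0.78 × 2.7 = 2.106 pp.
TFP growth = 4.5 − 2.48 = 2.02%.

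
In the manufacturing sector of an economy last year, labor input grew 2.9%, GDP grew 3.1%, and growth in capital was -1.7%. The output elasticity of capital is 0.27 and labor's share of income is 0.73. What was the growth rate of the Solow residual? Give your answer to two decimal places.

Labor's share = 1 − 0.27 = 0.73.
Capital: 0.27 × (-1.7) = -0.459 pp.
Labor input: 0.73 × 2.9 = 2.117 pp.
TFP growth = 3.1 − 1.658 = 1.442%.

The Solow residual growth was 1.44%.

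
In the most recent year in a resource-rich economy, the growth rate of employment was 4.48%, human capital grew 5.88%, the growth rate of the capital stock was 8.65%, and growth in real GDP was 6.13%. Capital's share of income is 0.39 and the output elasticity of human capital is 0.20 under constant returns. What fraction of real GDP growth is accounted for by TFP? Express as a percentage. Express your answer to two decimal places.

-4.18%

Labor's share = 1 − 0.39 − 0.2 = 0.41.
The capital stock: 0.39 × 8.65 = 3.3735 pp.
Human capital: 0.2 × 5.88 = 1.176 pp.
Employment: 0.41 × 4.48 = 1.8368 pp.
TFP growth = 6.13 − 6.3863 = -0.2563%.
TFP share of growth = -0.2563 / 6.13 × 100 = -4.1811%.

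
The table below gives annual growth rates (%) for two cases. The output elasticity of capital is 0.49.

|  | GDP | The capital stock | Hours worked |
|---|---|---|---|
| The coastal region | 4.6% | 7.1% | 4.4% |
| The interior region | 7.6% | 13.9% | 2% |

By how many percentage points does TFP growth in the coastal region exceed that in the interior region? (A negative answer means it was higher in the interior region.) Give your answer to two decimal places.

-0.89 percentage points

Labor's share = 1 − 0.49 = 0.51.
The coastal region: TFP = 4.6 − 3.479 − 2.244 = -1.123%.
The interior region: TFP = 7.6 − 6.811 − 1.02 = -0.231%.
Difference = -1.123 − (-0.231) = -0.892 pp.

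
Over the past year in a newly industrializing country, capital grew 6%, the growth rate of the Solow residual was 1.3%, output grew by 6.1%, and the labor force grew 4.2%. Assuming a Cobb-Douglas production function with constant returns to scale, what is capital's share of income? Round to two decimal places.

0.33

gY = gA + α·gK + (1−α)·gL, so gY − gA − gL = α(gK − gL).
6.1 − 1.3 − 4.2 = α × (6 − 4.2).
0.6 = 1.8 α, so α = 0.3333.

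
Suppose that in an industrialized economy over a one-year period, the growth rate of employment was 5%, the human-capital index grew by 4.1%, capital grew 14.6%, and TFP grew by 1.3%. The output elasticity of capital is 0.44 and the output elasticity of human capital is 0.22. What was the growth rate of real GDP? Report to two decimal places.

Real GDP grew 10.33%.

Labor's share = 1 − 0.44 − 0.22 = 0.34.
Capital: 0.44 × 14.6 = 6.424 pp.
The human-capital index: 0.22 × 4.1 = 0.902 pp.
Employment: 0.34 × 5 = 1.7 pp.
Output growth = 1.3 + 9.026 = 10.326%.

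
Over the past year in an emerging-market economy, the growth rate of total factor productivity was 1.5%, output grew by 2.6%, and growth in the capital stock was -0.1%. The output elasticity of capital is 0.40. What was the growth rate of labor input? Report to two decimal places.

Labor's share = 1 − 0.4 = 0.6.
gY = gA + 0.4×(-0.1) + 0.6×g.
0.6×g = 2.6 − 1.5 + 0.04 = 1.14.
g = 1.14 / 0.6 = 1.9%.

1.90%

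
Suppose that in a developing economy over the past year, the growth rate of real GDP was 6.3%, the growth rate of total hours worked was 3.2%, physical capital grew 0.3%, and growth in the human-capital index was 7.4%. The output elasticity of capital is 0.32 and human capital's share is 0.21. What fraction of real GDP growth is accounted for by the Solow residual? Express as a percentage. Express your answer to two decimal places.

The Solow residual accounted for 49.94% of growth.

Labor's share = 1 − 0.32 − 0.21 = 0.47.
Physical capital: 0.32 × 0.3 = 0.096 pp.
The human-capital index: 0.21 × 7.4 = 1.554 pp.
Total hours worked: 0.47 × 3.2 = 1.504 pp.
TFP growth = 6.3 − 3.154 = 3.146%.
TFP share of growth = 3.146 / 6.3 × 100 = 49.9365%.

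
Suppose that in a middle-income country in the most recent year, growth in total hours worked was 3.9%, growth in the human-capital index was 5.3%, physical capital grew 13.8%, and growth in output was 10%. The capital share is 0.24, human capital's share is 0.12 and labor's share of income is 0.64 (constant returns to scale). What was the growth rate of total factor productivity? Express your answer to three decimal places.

3.556%

Labor's share = 1 − 0.24 − 0.12 = 0.64.
Physical capital: 0.24 × 13.8 = 3.312 pp.
The human-capital index: 0.12 × 5.3 = 0.636 pp.
Total hours worked: 0.64 × 3.9 = 2.496 pp.
TFP growth = 10 − 6.444 = 3.556%.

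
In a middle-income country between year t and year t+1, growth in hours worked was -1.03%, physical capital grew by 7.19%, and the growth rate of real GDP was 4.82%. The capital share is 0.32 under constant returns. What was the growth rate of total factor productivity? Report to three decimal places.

Total factor productivity grew 3.220%.

Labor's share = 1 − 0.32 = 0.68.
Physical capital: 0.32 × 7.19 = 2.3008 pp.
Hours worked: 0.68 × (-1.03) = -0.7004 pp.
TFP growth = 4.82 − 1.6004 = 3.2196%.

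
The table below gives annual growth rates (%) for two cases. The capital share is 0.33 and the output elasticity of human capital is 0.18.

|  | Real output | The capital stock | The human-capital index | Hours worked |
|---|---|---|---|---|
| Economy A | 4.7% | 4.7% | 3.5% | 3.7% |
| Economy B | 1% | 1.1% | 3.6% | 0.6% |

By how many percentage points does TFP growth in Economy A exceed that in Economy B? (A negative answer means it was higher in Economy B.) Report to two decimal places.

Labor's share = 1 − 0.33 − 0.18 = 0.49.
Economy A: TFP = 4.7 − 1.551 − 0.63 − 1.813 = 0.706%.
Economy B: TFP = 1 − 0.363 − 0.648 − 0.294 = -0.305%.
Difference = 0.706 − (-0.305) = 1.011 pp.

1.01 percentage points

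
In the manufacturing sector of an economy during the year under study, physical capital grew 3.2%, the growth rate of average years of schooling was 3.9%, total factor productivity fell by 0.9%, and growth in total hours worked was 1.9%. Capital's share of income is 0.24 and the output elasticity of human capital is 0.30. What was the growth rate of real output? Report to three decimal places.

1.912%

Labor's share = 1 − 0.24 − 0.3 = 0.46.
Physical capital: 0.24 × 3.2 = 0.768 pp.
Average years of schooling: 0.3 × 3.9 = 1.17 pp.
Total hours worked: 0.46 × 1.9 = 0.874 pp.
Output growth = -0.9 + 2.812 = 1.912%.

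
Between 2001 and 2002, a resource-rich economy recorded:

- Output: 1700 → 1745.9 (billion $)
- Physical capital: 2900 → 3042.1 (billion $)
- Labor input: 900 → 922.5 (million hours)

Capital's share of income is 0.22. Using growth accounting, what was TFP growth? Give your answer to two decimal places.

-0.33%

Output growth = (1745.9 − 1700) / 1700 = 2.7%.
Physical capital growth = (3042.1 − 2900) / 2900 = 4.9%.
Labor input growth = (922.5 − 900) / 900 = 2.5%.
Labor's share = 1 − 0.22 = 0.78.
Physical capital: 0.22 × 4.9 = 1.078 pp.
Labor input: 0.78 × 2.5 = 1.95 pp.
TFP growth = 2.7 − 3.028 = -0.328%.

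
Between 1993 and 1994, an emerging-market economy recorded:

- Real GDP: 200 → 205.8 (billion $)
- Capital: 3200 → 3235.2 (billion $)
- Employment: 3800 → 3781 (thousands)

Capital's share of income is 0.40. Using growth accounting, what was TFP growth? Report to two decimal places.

2.76%

Real GDP growth = (205.8 − 200) / 200 = 2.9%.
Capital growth = (3235.2 − 3200) / 3200 = 1.1%.
Employment growth = (3781 − 3800) / 3800 = -0.5%.
Labor's share = 1 − 0.4 = 0.6.
Capital: 0.4 × 1.1 = 0.44 pp.
Employment: 0.6 × (-0.5) = -0.3 pp.
TFP growth = 2.9 − 0.14 = 2.76%.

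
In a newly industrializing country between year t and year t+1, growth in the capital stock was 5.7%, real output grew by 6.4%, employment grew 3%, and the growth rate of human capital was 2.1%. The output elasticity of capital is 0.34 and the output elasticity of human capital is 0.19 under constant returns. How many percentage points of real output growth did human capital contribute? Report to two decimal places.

Contribution = share × growth = 0.19 × 2.1 = 0.399 pp.

0.40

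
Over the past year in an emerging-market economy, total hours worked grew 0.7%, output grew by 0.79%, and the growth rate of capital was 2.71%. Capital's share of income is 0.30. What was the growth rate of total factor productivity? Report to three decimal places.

-0.513%

Labor's share = 1 − 0.3 = 0.7.
Capital: 0.3 × 2.71 = 0.813 pp.
Total hours worked: 0.7 × 0.7 = 0.49 pp.
TFP growth = 0.79 − 1.303 = -0.513%.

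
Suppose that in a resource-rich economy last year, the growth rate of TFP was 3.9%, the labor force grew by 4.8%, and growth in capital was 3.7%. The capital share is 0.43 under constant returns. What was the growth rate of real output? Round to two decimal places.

8.23%

Labor's share = 1 − 0.43 = 0.57.
Capital: 0.43 × 3.7 = 1.591 pp.
The labor force: 0.57 × 4.8 = 2.736 pp.
Output growth = 3.9 + 4.327 = 8.227%.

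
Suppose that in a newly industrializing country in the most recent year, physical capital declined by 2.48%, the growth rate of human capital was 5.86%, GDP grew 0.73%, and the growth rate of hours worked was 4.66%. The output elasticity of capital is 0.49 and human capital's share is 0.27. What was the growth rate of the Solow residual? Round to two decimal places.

Labor's share = 1 − 0.49 − 0.27 = 0.24.
Physical capital: 0.49 × (-2.48) = -1.2152 pp.
Human capital: 0.27 × 5.86 = 1.5822 pp.
Hours worked: 0.24 × 4.66 = 1.1184 pp.
TFP growth = 0.73 − 1.4854 = -0.7554%.

-0.76%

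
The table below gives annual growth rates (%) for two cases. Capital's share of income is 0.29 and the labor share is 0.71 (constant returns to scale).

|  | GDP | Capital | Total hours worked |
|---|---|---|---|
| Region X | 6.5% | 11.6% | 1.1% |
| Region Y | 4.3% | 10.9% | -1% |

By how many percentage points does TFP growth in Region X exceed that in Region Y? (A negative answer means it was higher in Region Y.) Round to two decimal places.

0.51 percentage points

Labor's share = 1 − 0.29 = 0.71.
Region X: TFP = 6.5 − 3.364 − 0.781 = 2.355%.
Region Y: TFP = 4.3 − 3.161 + 0.71 = 1.849%.
Difference = 2.355 − (1.849) = 0.506 pp.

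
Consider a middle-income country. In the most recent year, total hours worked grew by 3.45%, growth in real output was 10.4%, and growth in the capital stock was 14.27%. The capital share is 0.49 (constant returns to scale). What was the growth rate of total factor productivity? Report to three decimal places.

1.648%

Labor's share = 1 − 0.49 = 0.51.
The capital stock: 0.49 × 14.27 = 6.9923 pp.
Total hours worked: 0.51 × 3.45 = 1.7595 pp.
TFP growth = 10.4 − 8.7518 = 1.6482%.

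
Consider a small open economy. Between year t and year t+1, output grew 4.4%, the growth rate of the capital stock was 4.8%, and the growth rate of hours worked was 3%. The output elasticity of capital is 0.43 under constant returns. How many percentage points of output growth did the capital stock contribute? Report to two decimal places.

Contribution = share × growth = 0.43 × 4.8 = 2.064 pp.

2.06 percentage points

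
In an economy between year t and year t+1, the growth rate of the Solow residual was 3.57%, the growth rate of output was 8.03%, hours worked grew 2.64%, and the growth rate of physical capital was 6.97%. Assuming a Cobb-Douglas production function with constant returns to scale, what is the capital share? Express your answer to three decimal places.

0.420

gY = gA + α·gK + (1−α)·gL, so gY − gA − gL = α(gK − gL).
8.03 − 3.57 − 2.64 = α × (6.97 − 2.64).
1.82 = 4.33 α, so α = 0.42032.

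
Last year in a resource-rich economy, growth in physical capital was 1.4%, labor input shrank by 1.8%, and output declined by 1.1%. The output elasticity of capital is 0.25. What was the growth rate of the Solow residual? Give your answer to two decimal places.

Labor's share = 1 − 0.25 = 0.75.
Physical capital: 0.25 × 1.4 = 0.35 pp.
Labor input: 0.75 × (-1.8) = -1.35 pp.
TFP growth = -1.1 + 1 = -0.1%.

-0.10%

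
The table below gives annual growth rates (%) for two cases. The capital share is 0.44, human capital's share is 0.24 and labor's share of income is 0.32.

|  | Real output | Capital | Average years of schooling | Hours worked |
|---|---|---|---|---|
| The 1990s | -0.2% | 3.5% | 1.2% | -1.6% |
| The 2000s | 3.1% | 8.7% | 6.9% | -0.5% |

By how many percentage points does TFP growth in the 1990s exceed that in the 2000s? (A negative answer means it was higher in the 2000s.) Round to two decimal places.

Labor's share = 1 − 0.44 − 0.24 = 0.32.
The 1990s: TFP = -0.2 − 1.54 − 0.288 + 0.512 = -1.516%.
The 2000s: TFP = 3.1 − 3.828 − 1.656 + 0.16 = -2.224%.
Difference = -1.516 − (-2.224) = 0.708 pp.

0.71 percentage points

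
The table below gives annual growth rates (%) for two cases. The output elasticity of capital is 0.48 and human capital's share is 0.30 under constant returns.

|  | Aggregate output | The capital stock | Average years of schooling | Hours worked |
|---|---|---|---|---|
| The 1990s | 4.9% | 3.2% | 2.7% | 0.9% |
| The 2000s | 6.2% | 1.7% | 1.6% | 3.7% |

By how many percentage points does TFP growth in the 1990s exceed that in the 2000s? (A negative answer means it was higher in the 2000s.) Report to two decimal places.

-1.73 percentage points

Labor's share = 1 − 0.48 − 0.3 = 0.22.
The 1990s: TFP = 4.9 − 1.536 − 0.81 − 0.198 = 2.356%.
The 2000s: TFP = 6.2 − 0.816 − 0.48 − 0.814 = 4.09%.
Difference = 2.356 − (4.09) = -1.734 pp.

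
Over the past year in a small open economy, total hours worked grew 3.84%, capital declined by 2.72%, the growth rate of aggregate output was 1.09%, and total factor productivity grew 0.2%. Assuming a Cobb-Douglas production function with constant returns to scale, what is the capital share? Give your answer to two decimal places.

gY = gA + α·gK + (1−α)·gL, so gY − gA − gL = α(gK − gL).
1.09 − 0.2 − 3.84 = α × (-2.72 − 3.84).
-2.95 = -6.56 α, so α = 0.4497.

0.45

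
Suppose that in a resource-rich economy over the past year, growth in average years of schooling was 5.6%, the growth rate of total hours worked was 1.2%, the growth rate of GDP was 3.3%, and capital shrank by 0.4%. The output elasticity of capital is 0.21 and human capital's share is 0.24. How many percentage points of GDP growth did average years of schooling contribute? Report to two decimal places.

Contribution = share × growth = 0.24 × 5.6 = 1.344 pp.

1.34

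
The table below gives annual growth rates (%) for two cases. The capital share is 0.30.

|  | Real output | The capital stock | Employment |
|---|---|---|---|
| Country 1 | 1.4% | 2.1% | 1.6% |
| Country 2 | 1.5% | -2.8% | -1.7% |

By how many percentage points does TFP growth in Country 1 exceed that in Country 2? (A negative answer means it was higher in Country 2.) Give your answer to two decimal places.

-3.88 percentage points

Labor's share = 1 − 0.3 = 0.7.
Country 1: TFP = 1.4 − 0.63 − 1.12 = -0.35%.
Country 2: TFP = 1.5 + 0.84 + 1.19 = 3.53%.
Difference = -0.35 − (3.53) = -3.88 pp.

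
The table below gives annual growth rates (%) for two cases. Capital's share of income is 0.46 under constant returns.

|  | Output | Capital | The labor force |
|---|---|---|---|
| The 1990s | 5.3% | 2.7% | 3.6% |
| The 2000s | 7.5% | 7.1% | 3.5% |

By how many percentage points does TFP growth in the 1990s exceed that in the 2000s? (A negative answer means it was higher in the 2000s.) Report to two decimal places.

-0.23 percentage points

Labor's share = 1 − 0.46 = 0.54.
The 1990s: TFP = 5.3 − 1.242 − 1.944 = 2.114%.
The 2000s: TFP = 7.5 − 3.266 − 1.89 = 2.344%.
Difference = 2.114 − (2.344) = -0.23 pp.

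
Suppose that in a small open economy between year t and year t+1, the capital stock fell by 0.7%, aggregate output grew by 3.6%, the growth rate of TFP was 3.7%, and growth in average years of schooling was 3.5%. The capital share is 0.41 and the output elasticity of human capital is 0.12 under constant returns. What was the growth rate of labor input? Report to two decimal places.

-0.50%

Labor's share = 1 − 0.41 − 0.12 = 0.47.
gY = gA + 0.41×(-0.7) + 0.12×3.5 + 0.47×g.
0.47×g = 3.6 − 3.7 − 0.133 = -0.233.
g = -0.233 / 0.47 = -0.4957%.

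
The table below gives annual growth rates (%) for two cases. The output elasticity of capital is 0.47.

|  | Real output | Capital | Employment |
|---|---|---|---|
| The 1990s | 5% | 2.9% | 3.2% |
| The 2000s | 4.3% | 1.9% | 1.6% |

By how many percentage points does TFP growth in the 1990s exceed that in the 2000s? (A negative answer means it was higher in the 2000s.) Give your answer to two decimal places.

-0.62 percentage points

Labor's share = 1 − 0.47 = 0.53.
The 1990s: TFP = 5 − 1.363 − 1.696 = 1.941%.
The 2000s: TFP = 4.3 − 0.893 − 0.848 = 2.559%.
Difference = 1.941 − (2.559) = -0.618 pp.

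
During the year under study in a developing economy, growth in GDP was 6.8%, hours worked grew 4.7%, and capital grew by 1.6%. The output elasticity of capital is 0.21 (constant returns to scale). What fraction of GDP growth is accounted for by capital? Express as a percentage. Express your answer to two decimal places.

Capital accounted for 4.94% of growth.

Capital contributed 0.21 × 1.6 = 0.336 pp.
Share of growth = 0.336 / 6.8 × 100 = 4.9412%.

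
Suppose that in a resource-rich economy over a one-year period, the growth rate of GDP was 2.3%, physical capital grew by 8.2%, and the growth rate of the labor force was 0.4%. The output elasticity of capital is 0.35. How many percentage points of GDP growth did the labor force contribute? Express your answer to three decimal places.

Labor's share = 1 − 0.35 = 0.65.
Contribution = share × growth = 0.65 × 0.4 = 0.26 pp.

0.260 percentage points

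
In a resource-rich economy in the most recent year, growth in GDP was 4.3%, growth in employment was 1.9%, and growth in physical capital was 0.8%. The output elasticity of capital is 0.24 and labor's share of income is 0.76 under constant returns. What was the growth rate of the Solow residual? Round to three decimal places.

The Solow residual growth was 2.664%.

Labor's share = 1 − 0.24 = 0.76.
Physical capital: 0.24 × 0.8 = 0.192 pp.
Employment: 0.76 × 1.9 = 1.444 pp.
TFP growth = 4.3 − 1.636 = 2.664%.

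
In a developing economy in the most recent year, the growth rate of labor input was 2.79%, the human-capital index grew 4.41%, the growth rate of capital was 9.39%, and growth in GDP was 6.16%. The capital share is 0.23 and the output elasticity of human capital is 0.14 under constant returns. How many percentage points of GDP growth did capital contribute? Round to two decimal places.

Contribution = share × growth = 0.23 × 9.39 = 2.1597 pp.

2.16 percentage points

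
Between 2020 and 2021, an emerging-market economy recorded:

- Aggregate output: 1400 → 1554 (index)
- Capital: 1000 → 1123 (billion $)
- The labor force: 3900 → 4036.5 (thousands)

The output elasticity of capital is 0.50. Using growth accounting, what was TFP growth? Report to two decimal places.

TFP growth was 3.10%.

Aggregate output growth = (1554 − 1400) / 1400 = 11%.
Capital growth = (1123 − 1000) / 1000 = 12.3%.
The labor force growth = (4036.5 − 3900) / 3900 = 3.5%.
Labor's share = 1 − 0.5 = 0.5.
Capital: 0.5 × 12.3 = 6.15 pp.
The labor force: 0.5 × 3.5 = 1.75 pp.
TFP growth = 11 − 7.9 = 3.1%.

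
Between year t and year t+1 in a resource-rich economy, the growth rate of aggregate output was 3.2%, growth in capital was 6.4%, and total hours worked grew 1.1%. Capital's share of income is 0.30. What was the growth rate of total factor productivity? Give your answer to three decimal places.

Labor's share = 1 − 0.3 = 0.7.
Capital: 0.3 × 6.4 = 1.92 pp.
Total hours worked: 0.7 × 1.1 = 0.77 pp.
TFP growth = 3.2 − 2.69 = 0.51%.

Total factor productivity grew 0.510%.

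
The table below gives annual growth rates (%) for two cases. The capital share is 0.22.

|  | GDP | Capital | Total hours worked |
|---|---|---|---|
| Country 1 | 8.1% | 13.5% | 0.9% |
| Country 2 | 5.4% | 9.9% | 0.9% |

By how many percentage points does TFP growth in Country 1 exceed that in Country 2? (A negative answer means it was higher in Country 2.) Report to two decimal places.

1.91 percentage points

Labor's share = 1 − 0.22 = 0.78.
Country 1: TFP = 8.1 − 2.97 − 0.702 = 4.428%.
Country 2: TFP = 5.4 − 2.178 − 0.702 = 2.52%.
Difference = 4.428 − (2.52) = 1.908 pp.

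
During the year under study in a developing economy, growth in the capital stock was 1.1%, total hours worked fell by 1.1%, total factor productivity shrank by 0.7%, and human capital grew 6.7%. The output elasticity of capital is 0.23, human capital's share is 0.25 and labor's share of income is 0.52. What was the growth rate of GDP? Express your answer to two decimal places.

0.66%

Labor's share = 1 − 0.23 − 0.25 = 0.52.
The capital stock: 0.23 × 1.1 = 0.253 pp.
Human capital: 0.25 × 6.7 = 1.675 pp.
Total hours worked: 0.52 × (-1.1) = -0.572 pp.
Output growth = -0.7 + 1.356 = 0.656%.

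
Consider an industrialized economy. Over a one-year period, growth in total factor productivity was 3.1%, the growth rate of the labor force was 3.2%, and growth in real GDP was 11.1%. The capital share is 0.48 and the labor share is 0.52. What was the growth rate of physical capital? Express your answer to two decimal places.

Labor's share = 1 − 0.48 = 0.52.
gY = gA + 0.52×3.2 + 0.48×g.
0.48×g = 11.1 − 3.1 − 1.664 = 6.336.
g = 6.336 / 0.48 = 13.2%.

13.20%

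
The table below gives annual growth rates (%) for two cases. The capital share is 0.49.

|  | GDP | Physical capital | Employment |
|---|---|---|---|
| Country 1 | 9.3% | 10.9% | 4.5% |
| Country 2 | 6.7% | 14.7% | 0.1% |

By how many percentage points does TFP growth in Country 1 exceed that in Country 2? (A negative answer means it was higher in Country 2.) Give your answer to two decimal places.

2.22 percentage points

Labor's share = 1 − 0.49 = 0.51.
Country 1: TFP = 9.3 − 5.341 − 2.295 = 1.664%.
Country 2: TFP = 6.7 − 7.203 − 0.051 = -0.554%.
Difference = 1.664 − (-0.554) = 2.218 pp.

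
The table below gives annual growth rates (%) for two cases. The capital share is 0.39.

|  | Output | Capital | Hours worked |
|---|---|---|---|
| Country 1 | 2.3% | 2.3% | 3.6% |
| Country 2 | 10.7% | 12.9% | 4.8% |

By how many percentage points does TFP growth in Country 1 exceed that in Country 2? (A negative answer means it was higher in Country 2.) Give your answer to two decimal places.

Labor's share = 1 − 0.39 = 0.61.
Country 1: TFP = 2.3 − 0.897 − 2.196 = -0.793%.
Country 2: TFP = 10.7 − 5.031 − 2.928 = 2.741%.
Difference = -0.793 − (2.741) = -3.534 pp.

-3.53 percentage points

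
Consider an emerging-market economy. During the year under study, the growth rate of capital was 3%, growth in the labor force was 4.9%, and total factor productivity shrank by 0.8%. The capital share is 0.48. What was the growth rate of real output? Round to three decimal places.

3.188%

Labor's share = 1 − 0.48 = 0.52.
Capital: 0.48 × 3 = 1.44 pp.
The labor force: 0.52 × 4.9 = 2.548 pp.
Output growth = -0.8 + 3.988 = 3.188%.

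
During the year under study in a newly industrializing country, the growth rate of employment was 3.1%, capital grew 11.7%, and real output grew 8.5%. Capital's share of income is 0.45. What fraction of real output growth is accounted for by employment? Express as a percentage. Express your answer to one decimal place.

Labor's share = 1 − 0.45 = 0.55.
Employment contributed 0.55 × 3.1 = 1.705 pp.
Share of growth = 1.705 / 8.5 × 100 = 20.059%.

20.1%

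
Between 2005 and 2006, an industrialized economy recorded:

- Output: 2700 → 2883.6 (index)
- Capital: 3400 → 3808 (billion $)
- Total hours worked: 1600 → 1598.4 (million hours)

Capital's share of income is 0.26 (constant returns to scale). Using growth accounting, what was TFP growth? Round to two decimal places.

TFP growth was 3.75%.

Output growth = (2883.6 − 2700) / 2700 = 6.8%.
Capital growth = (3808 − 3400) / 3400 = 12%.
Total hours worked growth = (1598.4 − 1600) / 1600 = -0.1%.
Labor's share = 1 − 0.26 = 0.74.
Capital: 0.26 × 12 = 3.12 pp.
Total hours worked: 0.74 × (-0.1) = -0.074 pp.
TFP growth = 6.8 − 3.046 = 3.754%.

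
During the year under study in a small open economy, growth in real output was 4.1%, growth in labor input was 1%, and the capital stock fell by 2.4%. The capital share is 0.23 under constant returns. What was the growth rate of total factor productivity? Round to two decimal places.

3.88%

Labor's share = 1 − 0.23 = 0.77.
The capital stock: 0.23 × (-2.4) = -0.552 pp.
Labor input: 0.77 × 1 = 0.77 pp.
TFP growth = 4.1 − 0.218 = 3.882%.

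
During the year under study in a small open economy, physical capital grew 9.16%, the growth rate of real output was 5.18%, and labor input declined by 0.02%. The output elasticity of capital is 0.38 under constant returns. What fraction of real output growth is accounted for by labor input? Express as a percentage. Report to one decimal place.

-0.2%

Labor's share = 1 − 0.38 = 0.62.
Labor input contributed 0.62 × (-0.02) = -0.0124 pp.
Share of growth = -0.0124 / 5.18 × 100 = -0.239%.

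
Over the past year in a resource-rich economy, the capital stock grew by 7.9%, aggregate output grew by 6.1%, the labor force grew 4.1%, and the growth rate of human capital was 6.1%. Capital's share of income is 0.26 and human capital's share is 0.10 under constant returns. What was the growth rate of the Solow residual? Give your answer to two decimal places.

Labor's share = 1 − 0.26 − 0.1 = 0.64.
The capital stock: 0.26 × 7.9 = 2.054 pp.
Human capital: 0.1 × 6.1 = 0.61 pp.
The labor force: 0.64 × 4.1 = 2.624 pp.
TFP growth = 6.1 − 5.288 = 0.812%.

0.81%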